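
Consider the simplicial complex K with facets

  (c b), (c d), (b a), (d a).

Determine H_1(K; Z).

Take the total order a < b < c < d on the vertex set. Then K (dimension 1) consists of the simplices:

  0-simplices (4): a, b, c, d
  1-simplices (4): ab, ad, bc, cd

Hence C_0 ≅ Z^4, C_1 ≅ Z^4.

The boundary map ∂_1: C_1 → C_0 maps an edge to its endpoints' difference, ∂[p,q] = q − p.
This gives a 4×4 integer matrix of rank 3; reducing to Smith normal form yields diagonal entries (1,1,1).

Now H_k = ker ∂_k / im ∂_{k+1}, so:

  H_1: rank ker ∂_1 − rank ∂_2 = (4 − 3) − 0 = 1, and there is no ∂_2, so H_1 = Z.

H_1 = Z.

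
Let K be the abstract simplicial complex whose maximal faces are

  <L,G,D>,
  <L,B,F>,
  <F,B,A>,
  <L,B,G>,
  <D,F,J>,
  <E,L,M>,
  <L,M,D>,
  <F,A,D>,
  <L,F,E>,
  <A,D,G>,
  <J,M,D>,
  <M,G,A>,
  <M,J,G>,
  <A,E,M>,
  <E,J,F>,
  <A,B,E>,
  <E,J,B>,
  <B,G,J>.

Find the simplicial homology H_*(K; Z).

H_0 ≅ Z,  H_1 ≅ Z ⊕ Z/2,  H_2 = 0.

Fix the vertex order A < B < D < E < F < G < J < L < M and write every simplex with vertices in increasing order. Then dim K = 2 and the simplices of K are:

  0-simplices (9): A, B, D, E, F, G, J, L, M
  1-simplices (27): AB, AD, AE, AF, AG, AM, BE, BF, BG, BJ, BL, DF, DG, DJ, DL, DM, EF, EJ, EL, EM, FJ, FL, GJ, GL, GM, JM, LM
  2-simplices (18): ABE, ABF, ADF, ADG, AEM, AGM, BEJ, BFL, BGJ, BGL, DFJ, DGL, DJM, DLM, EFJ, EFL, ELM, GJM

so the chain groups are C_0 ≅ Z^9, C_1 ≅ Z^27, C_2 ≅ Z^18.

The boundary map ∂_1: C_1 → C_0 maps an edge to its endpoints' difference, ∂[p,q] = q − p.
As a 9×27 matrix over Z this has rank 8, with invariant factors (1,1,1,1,1,1,1,1).

The boundary map ∂_2: C_2 → C_1 acts by ∂[p,q,r] = [q,r] − [p,r] + [p,q]. For instance
  ∂AEM = EM − AM + AE,
  ∂BFL = FL − BL + BF.
The resulting 27×18 matrix has rank 18, and its Smith normal form has invariant factors (1,1,1,1,1,1,1,1,1,1,1,1,1,1,1,1,1,2).

Computing H_k = (kernel of ∂_k) / (image of ∂_{k+1}):

  H_0: rank C_0 − rank ∂_1 = 9 − 8 = 1, and the invariant factors of ∂_1 are all 1, so H_0 = Z.
  H_1: rank ker ∂_1 − rank ∂_2 = (27 − 8) − 18 = 1, and ∂_2 has invariant factor 2 > 1, so H_1 = Z ⊕ Z/2.
  H_2: rank ker ∂_2 − rank ∂_3 = (18 − 18) − 0 = 0, and there is no ∂_3, so H_2 = 0.

As a check, the Euler characteristic is 9 − 27 + 18 = 0, which agrees with 1 − 1 + 0 = 0.
(K is a triangulation of the Klein bottle.)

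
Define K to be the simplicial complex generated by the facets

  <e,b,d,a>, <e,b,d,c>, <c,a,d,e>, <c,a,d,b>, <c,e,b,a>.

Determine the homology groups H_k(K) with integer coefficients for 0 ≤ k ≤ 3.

Take the total order a < b < c < d < e on the vertex set. Then K (dimension 3) consists of the simplices:

  0-simplices (5): a, b, c, d, e
  1-simplices (10): ab, ac, ad, ae, bc, bd, be, cd, ce, de
  2-simplices (10): abc, abd, abe, acd, ace, ade, bcd, bce, bde, cde
  3-simplices (5): abcd, abce, abde, acde, bcde

Hence C_0 ≅ Z^5, C_1 ≅ Z^10, C_2 ≅ Z^10, C_3 ≅ Z^5.

∂_1: C_1 → C_0 is given by ∂[p,q] = [q] − [p]. For instance
  ∂de = e − d.
The resulting 5×10 matrix has rank 4, and its Smith normal form has invariant factors (1,1,1,1).

∂_2: C_2 → C_1 acts by ∂[p,q,r] = [q,r] − [p,r] + [p,q]. For instance
  ∂acd = cd − ad + ac,
  ∂abc = bc − ac + ab.
The resulting 10×10 matrix has rank 6, and its Smith normal form has invariant factors (1,1,1,1,1,1).

Boundary ∂_3: C_3 → C_2 sends each 3-simplex σ to the alternating sum Σ_i (−1)^i (σ with its i-th vertex removed). For instance
  ∂bcde = cde − bde + bce − bcd,
  ∂abcd = bcd − acd + abd − abc.
As a 10×5 matrix over Z this has rank 4, with invariant factors (1,1,1,1).

Computing H_k = (kernel of ∂_k) / (image of ∂_{k+1}):

  H_0: rank C_0 − rank ∂_1 = 5 − 4 = 1, and the invariant factors of ∂_1 are all 1, so H_0 = Z.
  H_1: rank ker ∂_1 − rank ∂_2 = (10 − 4) − 6 = 0, and the invariant factors of ∂_2 are all 1, so H_1 = 0.
  H_2: rank ker ∂_2 − rank ∂_3 = (10 − 6) − 4 = 0, and the invariant factors of ∂_3 are all 1, so H_2 = 0.
  H_3: rank ker ∂_3 − rank ∂_4 = (5 − 4) − 0 = 1, and there is no ∂_4, so H_3 = Z.

As a check, the Euler characteristic is 5 − 10 + 10 − 5 = 0, which agrees with 1 − 0 + 0 − 1 = 0.

H_0 = Z,  H_1 = 0,  H_2 = 0,  H_3 = Z.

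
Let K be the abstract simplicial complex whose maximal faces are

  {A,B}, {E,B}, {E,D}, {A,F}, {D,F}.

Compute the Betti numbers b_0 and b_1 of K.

b_0 = 1, b_1 = 1.

Fix the vertex order A < B < D < E < F and write every simplex with vertices in increasing order. Then dim K = 1 and the simplices of K are:

  0-simplices (5): A, B, D, E, F
  1-simplices (5): AB, AF, BE, DE, DF

giving chain groups C_0 ≅ Z^5, C_1 ≅ Z^5.

The boundary map ∂_1: C_1 → C_0 sends each edge [p,q] (with p < q) to q − p. For instance
  ∂DE = E − D.
The resulting 5×5 matrix has rank 4, and its Smith normal form has invariant factors (1,1,1,1).

Reading off H_k = ker ∂_k / im ∂_{k+1}:

  H_0: rank C_0 − rank ∂_1 = 5 − 4 = 1, and the invariant factors of ∂_1 are all 1, so H_0 ≅ Z.
  H_1: rank ker ∂_1 − rank ∂_2 = (5 − 4) − 0 = 1, and there is no ∂_2, so H_1 ≅ Z.

Hence the Betti numbers are b_0 = 1, b_1 = 1.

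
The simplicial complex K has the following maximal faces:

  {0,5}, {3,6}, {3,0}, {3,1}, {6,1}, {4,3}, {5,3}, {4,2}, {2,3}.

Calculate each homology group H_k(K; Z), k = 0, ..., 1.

K has 7 vertices, 9 edges.
rank ∂_0 = 0, rank ∂_1 = 6 ⇒ b_0 = 7 − 0 − 6 = 1; all invariant factors of ∂_1 are 1 so no torsion. So H_0 ≅ Z.
rank ∂_1 = 6, rank ∂_2 = 0 ⇒ b_1 = 9 − 6 − 0 = 3. So H_1 ≅ Z^3.

H_0 = Z,  H_1 = Z^3.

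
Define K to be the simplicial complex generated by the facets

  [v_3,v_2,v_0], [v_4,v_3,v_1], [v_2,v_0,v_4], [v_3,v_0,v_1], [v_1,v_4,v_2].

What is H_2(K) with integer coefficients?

Take the total order v_0 < v_1 < v_2 < v_3 < v_4 on the vertex set. Then K (dimension 2) consists of the simplices:

  0-simplices (5): [v_0], [v_1], [v_2], [v_3], [v_4]
  1-simplices (10): [v_0,v_1], [v_0,v_2], [v_0,v_3], [v_0,v_4], [v_1,v_2], [v_1,v_3], [v_1,v_4], [v_2,v_3], [v_2,v_4], [v_3,v_4]
  2-simplices (5): [v_0,v_1,v_3], [v_0,v_2,v_3], [v_0,v_2,v_4], [v_1,v_2,v_4], [v_1,v_3,v_4]

so the chain groups are C_0 ≅ Z^5, C_1 ≅ Z^10, C_2 ≅ Z^5.

Boundary ∂_1: C_1 → C_0 sends each edge [p,q] (with p < q) to q − p.
This gives a 5×10 integer matrix of rank 4; reducing to Smith normal form yields diagonal entries (1,1,1,1).

Boundary ∂_2: C_2 → C_1 acts by ∂[p,q,r] = [q,r] − [p,r] + [p,q]. For instance
  ∂[v_1,v_2,v_4] = [v_2,v_4] − [v_1,v_4] + [v_1,v_2],
  ∂[v_0,v_1,v_3] = [v_1,v_3] − [v_0,v_3] + [v_0,v_1].
This gives a 10×5 integer matrix of rank 5; reducing to Smith normal form yields diagonal entries (1,1,1,1,1).

Reading off H_k = ker ∂_k / im ∂_{k+1}:

  H_2: rank ker ∂_2 − rank ∂_3 = (5 − 5) − 0 = 0, and there is no ∂_3, so H_2 = 0.

(K is a triangulation of the Möbius band.)

H_2 = 0.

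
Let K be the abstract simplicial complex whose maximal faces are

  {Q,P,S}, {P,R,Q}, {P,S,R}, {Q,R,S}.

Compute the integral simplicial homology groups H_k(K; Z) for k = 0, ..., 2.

H_0 = Z,  H_1 = 0,  H_2 = Z.

Order the vertices as P < Q < R < S. Listing each simplex with vertices in this order, K has dimension 2 with simplices:

  0-simplices (4): P, Q, R, S
  1-simplices (6): PQ, PR, PS, QR, QS, RS
  2-simplices (4): PQR, PQS, PRS, QRS

Hence C_0 ≅ Z^4, C_1 ≅ Z^6, C_2 ≅ Z^4.

Boundary ∂_1: C_1 → C_0 sends each edge [p,q] (with p < q) to q − p. For instance
  ∂PS = S − P.
This gives a 4×6 integer matrix of rank 3; reducing to Smith normal form yields diagonal entries (1,1,1).

∂_2: C_2 → C_1 acts by ∂[p,q,r] = [q,r] − [p,r] + [p,q]. For instance
  ∂QRS = RS − QS + QR,
  ∂PQR = QR − PR + PQ.
This gives a 6×4 integer matrix of rank 3; reducing to Smith normal form yields diagonal entries (1,1,1).

Reading off H_k = ker ∂_k / im ∂_{k+1}:

  H_0: rank C_0 − rank ∂_1 = 4 − 3 = 1, and the invariant factors of ∂_1 are all 1, so H_0 ≅ Z.
  H_1: rank ker ∂_1 − rank ∂_2 = (6 − 3) − 3 = 0, and the invariant factors of ∂_2 are all 1, so H_1 ≅ 0.
  H_2: rank ker ∂_2 − rank ∂_3 = (4 − 3) − 0 = 1, and there is no ∂_3, so H_2 ≅ Z.

As a check, the Euler characteristic is 4 − 6 + 4 = 2, which agrees with 1 − 0 + 1 = 2.
(K is a triangulation of the 2-sphere S^2.)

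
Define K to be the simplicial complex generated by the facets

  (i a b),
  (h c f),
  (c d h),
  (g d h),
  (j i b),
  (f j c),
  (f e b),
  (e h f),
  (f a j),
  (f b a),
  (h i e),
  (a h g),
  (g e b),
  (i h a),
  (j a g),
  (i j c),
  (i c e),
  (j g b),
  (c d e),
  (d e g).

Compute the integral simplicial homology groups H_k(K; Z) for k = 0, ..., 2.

H_0 ≅ Z,  H_1 ≅ Z ⊕ Z/2Z,  H_2 = 0.

Take the total order a < b < c < d < e < f < g < h < i < j on the vertex set. Then K (dimension 2) consists of the simplices:

  0-simplices (10): a, b, c, d, e, f, g, h, i, j
  1-simplices (30): ab, af, ag, ah, ai, aj, be, bf, bg, bi, bj, cd, ce, cf, ch, ci, cj, de, dg, dh, ef, eg, eh, ei, fh, fj, gh, gj, hi, ij
  2-simplices (20): abf, abi, afj, agh, agj, ahi, bef, beg, bgj, bij, cde, cdh, cei, cfh, cfj, cij, deg, dgh, efh, ehi

so the chain groups are C_0 ≅ Z^10, C_1 ≅ Z^30, C_2 ≅ Z^20.

∂_1: C_1 → C_0 is given by ∂[p,q] = [q] − [p].
The resulting 10×30 matrix has rank 9, and its Smith normal form has invariant factors (1,1,1,1,1,1,1,1,1).

∂_2: C_2 → C_1 sends each 2-simplex [p,q,r] to [q,r] − [p,r] + [p,q]. For instance
  ∂abi = bi − ai + ab,
  ∂ahi = hi − ai + ah.
This gives a 30×20 integer matrix of rank 20; reducing to Smith normal form yields diagonal entries (1,1,1,1,1,1,1,1,1,1,1,1,1,1,1,1,1,1,1,2).

Computing H_k = (kernel of ∂_k) / (image of ∂_{k+1}):

  H_0: rank C_0 − rank ∂_1 = 10 − 9 = 1, and the invariant factors of ∂_1 are all 1, so H_0 = Z.
  H_1: rank ker ∂_1 − rank ∂_2 = (30 − 9) − 20 = 1, and ∂_2 has invariant factor 2 > 1, so H_1 = Z ⊕ Z/2Z.
  H_2: rank ker ∂_2 − rank ∂_3 = (20 − 20) − 0 = 0, and there is no ∂_3, so H_2 = 0.

(K is a triangulation of the Klein bottle.)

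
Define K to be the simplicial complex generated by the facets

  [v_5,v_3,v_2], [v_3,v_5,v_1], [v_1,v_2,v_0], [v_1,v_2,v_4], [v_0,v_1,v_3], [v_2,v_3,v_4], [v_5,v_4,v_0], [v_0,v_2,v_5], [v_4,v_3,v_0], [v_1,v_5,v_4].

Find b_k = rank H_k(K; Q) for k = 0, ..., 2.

b_0 = 1, b_1 = 0, b_2 = 0.

We work with the vertex ordering v_0 < v_1 < v_2 < v_3 < v_4 < v_5. The simplices of K, each written with vertices in increasing order, are:

  0-simplices (6): [v_0], [v_1], [v_2], [v_3], [v_4], [v_5]
  1-simplices (15): (15 of them)
  2-simplices (10): [v_0,v_1,v_2], [v_0,v_1,v_3], [v_0,v_2,v_5], [v_0,v_3,v_4], [v_0,v_4,v_5], [v_1,v_2,v_4], [v_1,v_3,v_5], [v_1,v_4,v_5], [v_2,v_3,v_4], [v_2,v_3,v_5]

so the chain groups are C_0 ≅ Z^6, C_1 ≅ Z^15, C_2 ≅ Z^10.

Boundary ∂_1: C_1 → C_0 maps an edge to its endpoints' difference, ∂[p,q] = q − p. For instance
  ∂[v_0,v_4] = [v_4] − [v_0].
The resulting 6×15 matrix has rank 5, and its Smith normal form has invariant factors (1,1,1,1,1).

∂_2: C_2 → C_1 maps a triangle to the signed sum of its edges. For instance
  ∂[v_2,v_3,v_5] = [v_3,v_5] − [v_2,v_5] + [v_2,v_3],
  ∂[v_0,v_4,v_5] = [v_4,v_5] − [v_0,v_5] + [v_0,v_4].
As a 15×10 matrix over Z this has rank 10, with invariant factors (1,1,1,1,1,1,1,1,1,2).

From H_k ≅ ker(∂_k) / im(∂_{k+1}) we obtain:

  H_0: rank C_0 − rank ∂_1 = 6 − 5 = 1, and the invariant factors of ∂_1 are all 1, so H_0 ≅ Z.
  H_1: rank ker ∂_1 − rank ∂_2 = (15 − 5) − 10 = 0, and ∂_2 has invariant factor 2 > 1, so H_1 ≅ Z_2.
  H_2: rank ker ∂_2 − rank ∂_3 = (10 − 10) − 0 = 0, and there is no ∂_3, so H_2 ≅ 0.

As a check, the Euler characteristic is 6 − 15 + 10 = 1, which agrees with 1 − 0 + 0 = 1.
(K is a triangulation of the real projective plane RP^2.)

Hence the Betti numbers are b_0 = 1, b_1 = 0, b_2 = 0.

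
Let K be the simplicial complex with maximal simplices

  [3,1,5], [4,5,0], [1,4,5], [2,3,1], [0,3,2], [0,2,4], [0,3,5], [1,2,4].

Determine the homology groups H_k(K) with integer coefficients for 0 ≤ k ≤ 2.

H_0 ≅ Z,  H_1 = 0,  H_2 ≅ Z.

Take the total order 0 < 1 < 2 < 3 < 4 < 5 on the vertex set. Then K (dimension 2) consists of the simplices:

  0-simplices (6): [0], [1], [2], [3], [4], [5]
  1-simplices (12): [0,2], [0,3], [0,4], [0,5], [1,2], [1,3], [1,4], [1,5], [2,3], [2,4], [3,5], [4,5]
  2-simplices (8): [0,2,3], [0,2,4], [0,3,5], [0,4,5], [1,2,3], [1,2,4], [1,3,5], [1,4,5]

Hence C_0 ≅ Z^6, C_1 ≅ Z^12, C_2 ≅ Z^8.

Boundary ∂_1: C_1 → C_0 sends each edge [p,q] (with p < q) to q − p.
This gives a 6×12 integer matrix of rank 5; reducing to Smith normal form yields diagonal entries (1,1,1,1,1).

The boundary map ∂_2: C_2 → C_1 acts by ∂[p,q,r] = [q,r] − [p,r] + [p,q]. For instance
  ∂[1,4,5] = [4,5] − [1,5] + [1,4],
  ∂[1,3,5] = [3,5] − [1,5] + [1,3].
The 12×8 boundary matrix has rank 7 and Smith normal form diag(1,1,1,1,1,1,1).

Reading off H_k = ker ∂_k / im ∂_{k+1}:

  H_0: rank C_0 − rank ∂_1 = 6 − 5 = 1, and the invariant factors of ∂_1 are all 1, so H_0 = Z.
  H_1: rank ker ∂_1 − rank ∂_2 = (12 − 5) − 7 = 0, and the invariant factors of ∂_2 are all 1, so H_1 = 0.
  H_2: rank ker ∂_2 − rank ∂_3 = (8 − 7) − 0 = 1, and there is no ∂_3, so H_2 = Z.

(K is a triangulation of the 2-sphere S^2.)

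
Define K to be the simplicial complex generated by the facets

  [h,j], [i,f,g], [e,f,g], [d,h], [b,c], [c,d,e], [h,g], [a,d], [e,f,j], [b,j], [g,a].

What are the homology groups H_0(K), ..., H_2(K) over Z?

Order the vertices as a < b < c < d < e < f < g < h < i < j. Listing each simplex with vertices in this order, K has dimension 2 with simplices:

  0-simplices (10): a, b, c, d, e, f, g, h, i, j
  1-simplices (17): ad, ag, bc, bj, cd, ce, de, dh, ef, eg, ej, fg, fi, fj, gh, gi, hj
  2-simplices (4): cde, efg, efj, fgi

giving chain groups C_0 ≅ Z^10, C_1 ≅ Z^17, C_2 ≅ Z^4.

∂_1: C_1 → C_0 maps an edge to its endpoints' difference, ∂[p,q] = q − p. For instance
  ∂eg = g − e.
As a 10×17 matrix over Z this has rank 9, with invariant factors (1,1,1,1,1,1,1,1,1).

The boundary map ∂_2: C_2 → C_1 sends each 2-simplex [p,q,r] to [q,r] − [p,r] + [p,q]. For instance
  ∂efj = fj − ej + ef,
  ∂cde = de − ce + cd.
As a 17×4 matrix over Z this has rank 4, with invariant factors (1,1,1,1).

Now H_k = ker ∂_k / im ∂_{k+1}, so:

  H_0: rank C_0 − rank ∂_1 = 10 − 9 = 1, and the invariant factors of ∂_1 are all 1, so H_0 ≅ Z.
  H_1: rank ker ∂_1 − rank ∂_2 = (17 − 9) − 4 = 4, and the invariant factors of ∂_2 are all 1, so H_1 ≅ Z^4.
  H_2: rank ker ∂_2 − rank ∂_3 = (4 − 4) − 0 = 0, and there is no ∂_3, so H_2 ≅ 0.

As a check, the Euler characteristic is 10 − 17 + 4 = -3, which agrees with 1 − 4 + 0 = -3.

H_0 ≅ Z,  H_1 ≅ Z^4,  H_2 = 0.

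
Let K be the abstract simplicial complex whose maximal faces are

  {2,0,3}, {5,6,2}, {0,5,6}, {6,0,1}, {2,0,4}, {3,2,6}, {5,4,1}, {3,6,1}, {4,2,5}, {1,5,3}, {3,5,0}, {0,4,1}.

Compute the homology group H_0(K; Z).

Fix the vertex order 0 < 1 < 2 < 3 < 4 < 5 < 6 and write every simplex with vertices in increasing order. Then dim K = 2 and the simplices of K are:

  0-simplices (7): [0], [1], [2], [3], [4], [5], [6]
  1-simplices (18): [0,1], [0,2], [0,3], [0,4], [0,5], [0,6], [1,3], [1,4], [1,5], [1,6], [2,3], [2,4], [2,5], [2,6], [3,5], [3,6], [4,5], [5,6]
  2-simplices (12): [0,1,4], [0,1,6], [0,2,3], [0,2,4], [0,3,5], [0,5,6], [1,3,5], [1,3,6], [1,4,5], [2,3,6], [2,4,5], [2,5,6]

so the chain groups are C_0 ≅ Z^7, C_1 ≅ Z^18, C_2 ≅ Z^12.

∂_1: C_1 → C_0 is given by ∂[p,q] = [q] − [p]. For instance
  ∂[2,6] = [6] − [2].
The resulting 7×18 matrix has rank 6, and its Smith normal form has invariant factors (1,1,1,1,1,1).

The boundary map ∂_2: C_2 → C_1 acts by ∂[p,q,r] = [q,r] − [p,r] + [p,q]. For instance
  ∂[2,5,6] = [5,6] − [2,6] + [2,5],
  ∂[0,5,6] = [5,6] − [0,6] + [0,5].
The resulting 18×12 matrix has rank 12, and its Smith normal form has invariant factors (1,1,1,1,1,1,1,1,1,1,1,2).

Computing H_k = (kernel of ∂_k) / (image of ∂_{k+1}):

  H_0: rank C_0 − rank ∂_1 = 7 − 6 = 1, and the invariant factors of ∂_1 are all 1, so H_0 = Z.

H_0 ≅ Z.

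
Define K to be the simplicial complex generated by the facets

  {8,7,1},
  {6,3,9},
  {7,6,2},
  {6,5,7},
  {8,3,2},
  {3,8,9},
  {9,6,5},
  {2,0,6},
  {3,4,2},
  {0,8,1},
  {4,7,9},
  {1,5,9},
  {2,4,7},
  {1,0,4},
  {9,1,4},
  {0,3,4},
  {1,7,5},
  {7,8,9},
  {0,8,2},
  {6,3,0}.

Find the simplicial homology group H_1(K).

H_1 = Z ⊕ Z/2.

Take the total order 0 < 1 < 2 < 3 < 4 < 5 < 6 < 7 < 8 < 9 on the vertex set. Then K (dimension 2) consists of the simplices:

  0-simplices (10): [0], [1], [2], [3], [4], [5], [6], [7], [8], [9]
  1-simplices (30): (30 of them)
  2-simplices (20): (20 of them)

so the chain groups are C_0 ≅ Z^10, C_1 ≅ Z^30, C_2 ≅ Z^20.

Boundary ∂_1: C_1 → C_0 maps an edge to its endpoints' difference, ∂[p,q] = q − p.
This gives a 10×30 integer matrix of rank 9; reducing to Smith normal form yields diagonal entries (1,1,1,1,1,1,1,1,1).

The boundary map ∂_2: C_2 → C_1 acts by ∂[p,q,r] = [q,r] − [p,r] + [p,q]. For instance
  ∂[5,6,9] = [6,9] − [5,9] + [5,6],
  ∂[2,3,4] = [3,4] − [2,4] + [2,3].
The resulting 30×20 matrix has rank 20, and its Smith normal form has invariant factors (1,1,1,1,1,1,1,1,1,1,1,1,1,1,1,1,1,1,1,2).

Now H_k = ker ∂_k / im ∂_{k+1}, so:

  H_1: rank ker ∂_1 − rank ∂_2 = (30 − 9) − 20 = 1, and ∂_2 has invariant factor 2 > 1, so H_1 = Z ⊕ Z/2.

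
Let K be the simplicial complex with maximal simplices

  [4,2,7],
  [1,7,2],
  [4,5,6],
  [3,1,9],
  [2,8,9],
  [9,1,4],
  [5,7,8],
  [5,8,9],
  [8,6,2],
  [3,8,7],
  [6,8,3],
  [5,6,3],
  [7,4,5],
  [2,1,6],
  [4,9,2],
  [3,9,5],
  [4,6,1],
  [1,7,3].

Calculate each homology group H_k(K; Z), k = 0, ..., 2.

K has 9 vertices, 27 edges, 18 triangles.
rank ∂_0 = 0, rank ∂_1 = 8 ⇒ b_0 = 9 − 0 − 8 = 1; all invariant factors of ∂_1 are 1 so no torsion. So H_0 ≅ Z.
rank ∂_1 = 8, rank ∂_2 = 18 ⇒ b_1 = 27 − 8 − 18 = 1; ∂_2 has invariant factor(s) [2] giving torsion. So H_1 ≅ Z ⊕ Z/2Z.
rank ∂_2 = 18, rank ∂_3 = 0 ⇒ b_2 = 18 − 18 − 0 = 0. So H_2 ≅ 0.

H_0 ≅ Z,  H_1 ≅ Z ⊕ Z/2Z,  H_2 = 0.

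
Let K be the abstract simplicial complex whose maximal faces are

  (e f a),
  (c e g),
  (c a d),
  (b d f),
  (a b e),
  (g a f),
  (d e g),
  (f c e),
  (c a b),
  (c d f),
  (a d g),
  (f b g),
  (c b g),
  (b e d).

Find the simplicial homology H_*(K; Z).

Order the vertices as a < b < c < d < e < f < g. Listing each simplex with vertices in this order, K has dimension 2 with simplices:

  0-simplices (7): a, b, c, d, e, f, g
  1-simplices (21): ab, ac, ad, ae, af, ag, bc, bd, be, bf, bg, cd, ce, cf, cg, de, df, dg, ef, eg, fg
  2-simplices (14): abc, abe, acd, adg, aef, afg, bcg, bde, bdf, bfg, cdf, cef, ceg, deg

so the chain groups are C_0 ≅ Z^7, C_1 ≅ Z^21, C_2 ≅ Z^14.

Boundary ∂_1: C_1 → C_0 sends each edge [p,q] (with p < q) to q − p.
The 7×21 boundary matrix has rank 6 and Smith normal form diag(1,1,1,1,1,1).

Boundary ∂_2: C_2 → C_1 sends each 2-simplex [p,q,r] to [q,r] − [p,r] + [p,q]. For instance
  ∂cdf = df − cf + cd,
  ∂bcg = cg − bg + bc.
As a 21×14 matrix over Z this has rank 13, with invariant factors (1,1,1,1,1,1,1,1,1,1,1,1,1).

Now H_k = ker ∂_k / im ∂_{k+1}, so:

  H_0: rank C_0 − rank ∂_1 = 7 − 6 = 1, and the invariant factors of ∂_1 are all 1, so H_0 = Z.
  H_1: rank ker ∂_1 − rank ∂_2 = (21 − 6) − 13 = 2, and the invariant factors of ∂_2 are all 1, so H_1 = Z^2.
  H_2: rank ker ∂_2 − rank ∂_3 = (14 − 13) − 0 = 1, and there is no ∂_3, so H_2 = Z.

H_0 ≅ Z,  H_1 ≅ Z^2,  H_2 ≅ Z.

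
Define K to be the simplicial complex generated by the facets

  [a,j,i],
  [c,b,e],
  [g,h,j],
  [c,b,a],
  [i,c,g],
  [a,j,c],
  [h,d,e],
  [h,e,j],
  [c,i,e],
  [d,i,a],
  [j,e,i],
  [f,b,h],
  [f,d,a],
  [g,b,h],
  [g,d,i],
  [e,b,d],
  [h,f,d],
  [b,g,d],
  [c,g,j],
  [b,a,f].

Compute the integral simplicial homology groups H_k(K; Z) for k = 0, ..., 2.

Take the total order a < b < c < d < e < f < g < h < i < j on the vertex set. Then K (dimension 2) consists of the simplices:

  0-simplices (10): a, b, c, d, e, f, g, h, i, j
  1-simplices (30): ab, ac, ad, af, ai, aj, bc, bd, be, bf, bg, bh, ce, cg, ci, cj, de, df, dg, dh, di, eh, ei, ej, fh, gh, gi, gj, hj, ij
  2-simplices (20): abc, abf, acj, adf, adi, aij, bce, bde, bdg, bfh, bgh, cei, cgi, cgj, deh, dfh, dgi, ehj, eij, ghj

Hence C_0 ≅ Z^10, C_1 ≅ Z^30, C_2 ≅ Z^20.

∂_1: C_1 → C_0 is given by ∂[p,q] = [q] − [p]. For instance
  ∂fh = h − f.
As a 10×30 matrix over Z this has rank 9, with invariant factors (1,1,1,1,1,1,1,1,1).

∂_2: C_2 → C_1 acts by ∂[p,q,r] = [q,r] − [p,r] + [p,q]. For instance
  ∂abf = bf − af + ab,
  ∂bce = ce − be + bc.
As a 30×20 matrix over Z this has rank 20, with invariant factors (1,1,1,1,1,1,1,1,1,1,1,1,1,1,1,1,1,1,1,2).

From H_k ≅ ker(∂_k) / im(∂_{k+1}) we obtain:

  H_0: rank C_0 − rank ∂_1 = 10 − 9 = 1, and the invariant factors of ∂_1 are all 1, so H_0 ≅ Z.
  H_1: rank ker ∂_1 − rank ∂_2 = (30 − 9) − 20 = 1, and ∂_2 has invariant factor 2 > 1, so H_1 ≅ Z ⊕ Z/2Z.
  H_2: rank ker ∂_2 − rank ∂_3 = (20 − 20) − 0 = 0, and there is no ∂_3, so H_2 ≅ 0.

As a check, the Euler characteristic is 10 − 30 + 20 = 0, which agrees with 1 − 1 + 0 = 0.
(K is a triangulation of the Klein bottle.)

H_0 ≅ Z,  H_1 ≅ Z ⊕ Z/2Z,  H_2 = 0.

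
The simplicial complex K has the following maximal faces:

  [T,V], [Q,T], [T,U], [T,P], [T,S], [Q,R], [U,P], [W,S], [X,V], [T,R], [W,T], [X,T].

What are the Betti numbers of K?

Take the total order P < Q < R < S < T < U < V < W < X on the vertex set. Then K (dimension 1) consists of the simplices:

  0-simplices (9): P, Q, R, S, T, U, V, W, X
  1-simplices (12): PT, PU, QR, QT, RT, ST, SW, TU, TV, TW, TX, VX

so the chain groups are C_0 ≅ Z^9, C_1 ≅ Z^12.

Boundary ∂_1: C_1 → C_0 maps an edge to its endpoints' difference, ∂[p,q] = q − p.
The resulting 9×12 matrix has rank 8, and its Smith normal form has invariant factors (1,1,1,1,1,1,1,1).

From H_k ≅ ker(∂_k) / im(∂_{k+1}) we obtain:

  H_0: rank C_0 − rank ∂_1 = 9 − 8 = 1, and the invariant factors of ∂_1 are all 1, so H_0 = Z.
  H_1: rank ker ∂_1 − rank ∂_2 = (12 − 8) − 0 = 4, and there is no ∂_2, so H_1 = Z^4.

As a check, the Euler characteristic is 9 − 12 = -3, which agrees with 1 − 4 = -3.

Hence the Betti numbers are b_0 = 1, b_1 = 4.

b_0 = 1, b_1 = 4.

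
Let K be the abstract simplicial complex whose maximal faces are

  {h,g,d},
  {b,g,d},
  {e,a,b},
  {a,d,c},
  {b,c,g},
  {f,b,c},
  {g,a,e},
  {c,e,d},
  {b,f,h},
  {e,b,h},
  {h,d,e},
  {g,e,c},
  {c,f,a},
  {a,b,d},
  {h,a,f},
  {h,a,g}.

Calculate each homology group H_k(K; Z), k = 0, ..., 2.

H_0 ≅ Z,  H_1 ≅ Z^2,  H_2 ≅ Z.

Order the vertices as a < b < c < d < e < f < g < h. Listing each simplex with vertices in this order, K has dimension 2 with simplices:

  0-simplices (8): a, b, c, d, e, f, g, h
  1-simplices (24): ab, ac, ad, ae, af, ag, ah, bc, bd, be, bf, bg, bh, cd, ce, cf, cg, de, dg, dh, eg, eh, fh, gh
  2-simplices (16): abd, abe, acd, acf, aeg, afh, agh, bcf, bcg, bdg, beh, bfh, cde, ceg, deh, dgh

Hence C_0 ≅ Z^8, C_1 ≅ Z^24, C_2 ≅ Z^16.

∂_1: C_1 → C_0 is given by ∂[p,q] = [q] − [p].
As a 8×24 matrix over Z this has rank 7, with invariant factors (1,1,1,1,1,1,1).

Boundary ∂_2: C_2 → C_1 acts by ∂[p,q,r] = [q,r] − [p,r] + [p,q]. For instance
  ∂cde = de − ce + cd,
  ∂deh = eh − dh + de.
This gives a 24×16 integer matrix of rank 15; reducing to Smith normal form yields diagonal entries (1,1,1,1,1,1,1,1,1,1,1,1,1,1,1).

Now H_k = ker ∂_k / im ∂_{k+1}, so:

  H_0: rank C_0 − rank ∂_1 = 8 − 7 = 1, and the invariant factors of ∂_1 are all 1, so H_0 ≅ Z.
  H_1: rank ker ∂_1 − rank ∂_2 = (24 − 7) − 15 = 2, and the invariant factors of ∂_2 are all 1, so H_1 ≅ Z^2.
  H_2: rank ker ∂_2 − rank ∂_3 = (16 − 15) − 0 = 1, and there is no ∂_3, so H_2 ≅ Z.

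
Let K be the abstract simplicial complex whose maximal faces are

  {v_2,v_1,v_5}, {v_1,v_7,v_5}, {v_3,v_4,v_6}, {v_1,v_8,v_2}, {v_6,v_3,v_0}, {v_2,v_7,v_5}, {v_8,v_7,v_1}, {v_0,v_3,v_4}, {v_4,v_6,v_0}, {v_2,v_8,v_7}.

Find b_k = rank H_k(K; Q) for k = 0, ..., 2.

b_0 = 2, b_1 = 0, b_2 = 2.

We work with the vertex ordering v_0 < v_1 < v_2 < v_3 < v_4 < v_5 < v_6 < v_7 < v_8. The simplices of K, each written with vertices in increasing order, are:

  0-simplices (9): [v_0], [v_1], [v_2], [v_3], [v_4], [v_5], [v_6], [v_7], [v_8]
  1-simplices (15): (15 of them)
  2-simplices (10): [v_0,v_3,v_4], [v_0,v_3,v_6], [v_0,v_4,v_6], [v_1,v_2,v_5], [v_1,v_2,v_8], [v_1,v_5,v_7], [v_1,v_7,v_8], [v_2,v_5,v_7], [v_2,v_7,v_8], [v_3,v_4,v_6]

Hence C_0 ≅ Z^9, C_1 ≅ Z^15, C_2 ≅ Z^10.

The boundary map ∂_1: C_1 → C_0 maps an edge to its endpoints' difference, ∂[p,q] = q − p. For instance
  ∂[v_2,v_7] = [v_7] − [v_2].
The 9×15 boundary matrix has rank 7 and Smith normal form diag(1,1,1,1,1,1,1).

Boundary ∂_2: C_2 → C_1 maps a triangle to the signed sum of its edges. For instance
  ∂[v_2,v_5,v_7] = [v_5,v_7] − [v_2,v_7] + [v_2,v_5],
  ∂[v_0,v_3,v_6] = [v_3,v_6] − [v_0,v_6] + [v_0,v_3].
The 15×10 boundary matrix has rank 8 and Smith normal form diag(1,1,1,1,1,1,1,1).

Now H_k = ker ∂_k / im ∂_{k+1}, so:

  H_0: rank C_0 − rank ∂_1 = 9 − 7 = 2, and the invariant factors of ∂_1 are all 1, so H_0 = Z^2.
  H_1: rank ker ∂_1 − rank ∂_2 = (15 − 7) − 8 = 0, and the invariant factors of ∂_2 are all 1, so H_1 = 0.
  H_2: rank ker ∂_2 − rank ∂_3 = (10 − 8) − 0 = 2, and there is no ∂_3, so H_2 = Z^2.

(K is a triangulation of the disjoint union of the 2-sphere S^2 and the 2-sphere S^2.)

Hence the Betti numbers are b_0 = 2, b_1 = 0, b_2 = 2.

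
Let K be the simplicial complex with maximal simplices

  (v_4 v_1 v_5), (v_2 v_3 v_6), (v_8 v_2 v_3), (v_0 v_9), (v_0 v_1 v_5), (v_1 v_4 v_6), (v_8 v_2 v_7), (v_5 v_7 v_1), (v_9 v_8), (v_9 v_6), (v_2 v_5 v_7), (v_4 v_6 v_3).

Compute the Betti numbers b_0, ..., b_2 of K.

K has 10 vertices, 21 edges, 9 triangles.
rank ∂_0 = 0, rank ∂_1 = 9 ⇒ b_0 = 10 − 0 − 9 = 1; all invariant factors of ∂_1 are 1 so no torsion. So H_0 = Z.
rank ∂_1 = 9, rank ∂_2 = 9 ⇒ b_1 = 21 − 9 − 9 = 3; all invariant factors of ∂_2 are 1 so no torsion. So H_1 = Z^3.
rank ∂_2 = 9, rank ∂_3 = 0 ⇒ b_2 = 9 − 9 − 0 = 0. So H_2 = 0.

b_0 = 1, b_1 = 3, b_2 = 0.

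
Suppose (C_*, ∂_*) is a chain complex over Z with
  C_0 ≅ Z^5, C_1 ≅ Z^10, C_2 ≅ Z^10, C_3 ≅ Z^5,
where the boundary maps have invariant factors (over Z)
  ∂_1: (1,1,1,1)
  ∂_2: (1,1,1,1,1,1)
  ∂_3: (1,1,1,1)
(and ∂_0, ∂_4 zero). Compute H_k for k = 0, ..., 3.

H_0 = Z,  H_1 = 0,  H_2 = 0,  H_3 = Z.

H_0: b_0 = 5 − 0 − 4 = 1; torsion from ∂_1 factors > 1: none. So H_0 = Z.
H_1: b_1 = 10 − 4 − 6 = 0; torsion from ∂_2 factors > 1: none. So H_1 = 0.
H_2: b_2 = 10 − 6 − 4 = 0; torsion from ∂_3 factors > 1: none. So H_2 = 0.
H_3: b_3 = 5 − 4 − 0 = 1; torsion from ∂_4 factors > 1: none. So H_3 = Z.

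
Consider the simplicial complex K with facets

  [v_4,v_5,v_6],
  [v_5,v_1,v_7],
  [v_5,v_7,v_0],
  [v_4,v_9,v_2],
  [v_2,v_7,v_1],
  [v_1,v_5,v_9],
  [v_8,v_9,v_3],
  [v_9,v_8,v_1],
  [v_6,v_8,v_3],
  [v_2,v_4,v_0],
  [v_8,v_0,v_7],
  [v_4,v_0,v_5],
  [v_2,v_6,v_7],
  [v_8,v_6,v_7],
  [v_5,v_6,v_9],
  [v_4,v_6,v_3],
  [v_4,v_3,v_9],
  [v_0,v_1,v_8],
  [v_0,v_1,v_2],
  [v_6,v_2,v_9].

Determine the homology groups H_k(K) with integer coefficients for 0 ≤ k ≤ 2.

H_0 = Z,  H_1 = Z ⊕ Z/2,  H_2 = 0.

We work with the vertex ordering v_0 < v_1 < v_2 < v_3 < v_4 < v_5 < v_6 < v_7 < v_8 < v_9. The simplices of K, each written with vertices in increasing order, are:

  0-simplices (10): [v_0], [v_1], [v_2], [v_3], [v_4], [v_5], [v_6], [v_7], [v_8], [v_9]
  1-simplices (30): (30 of them)
  2-simplices (20): (20 of them)

giving chain groups C_0 ≅ Z^10, C_1 ≅ Z^30, C_2 ≅ Z^20.

∂_1: C_1 → C_0 maps an edge to its endpoints' difference, ∂[p,q] = q − p. For instance
  ∂[v_1,v_5] = [v_5] − [v_1].
As a 10×30 matrix over Z this has rank 9, with invariant factors (1,1,1,1,1,1,1,1,1).

∂_2: C_2 → C_1 maps a triangle to the signed sum of its edges. For instance
  ∂[v_3,v_4,v_6] = [v_4,v_6] − [v_3,v_6] + [v_3,v_4],
  ∂[v_3,v_8,v_9] = [v_8,v_9] − [v_3,v_9] + [v_3,v_8].
The 30×20 boundary matrix has rank 20 and Smith normal form diag(1,1,1,1,1,1,1,1,1,1,1,1,1,1,1,1,1,1,1,2).

Now H_k = ker ∂_k / im ∂_{k+1}, so:

  H_0: rank C_0 − rank ∂_1 = 10 − 9 = 1, and the invariant factors of ∂_1 are all 1, so H_0 ≅ Z.
  H_1: rank ker ∂_1 − rank ∂_2 = (30 − 9) − 20 = 1, and ∂_2 has invariant factor 2 > 1, so H_1 ≅ Z ⊕ Z/2.
  H_2: rank ker ∂_2 − rank ∂_3 = (20 − 20) − 0 = 0, and there is no ∂_3, so H_2 ≅ 0.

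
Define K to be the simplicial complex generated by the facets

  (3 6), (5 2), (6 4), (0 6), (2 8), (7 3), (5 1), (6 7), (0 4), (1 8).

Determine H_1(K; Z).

Fix the vertex order 0 < 1 < 2 < 3 < 4 < 5 < 6 < 7 < 8 and write every simplex with vertices in increasing order. Then dim K = 1 and the simplices of K are:

  0-simplices (9): [0], [1], [2], [3], [4], [5], [6], [7], [8]
  1-simplices (10): [0,4], [0,6], [1,5], [1,8], [2,5], [2,8], [3,6], [3,7], [4,6], [6,7]

so the chain groups are C_0 ≅ Z^9, C_1 ≅ Z^10.

Boundary ∂_1: C_1 → C_0 sends each edge [p,q] (with p < q) to q − p. For instance
  ∂[0,6] = [6] − [0].
The resulting 9×10 matrix has rank 7, and its Smith normal form has invariant factors (1,1,1,1,1,1,1).

Computing H_k = (kernel of ∂_k) / (image of ∂_{k+1}):

  H_1: rank ker ∂_1 − rank ∂_2 = (10 − 7) − 0 = 3, and there is no ∂_2, so H_1 ≅ Z^3.

H_1 = Z^3.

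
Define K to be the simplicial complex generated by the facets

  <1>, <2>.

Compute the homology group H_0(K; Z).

H_0 = Z^2.

Take the total order 1 < 2 on the vertex set. Then K (dimension 0) consists of the simplices:

  0-simplices (2): [1], [2]

Hence C_0 ≅ Z^2.

Now H_k = ker ∂_k / im ∂_{k+1}, so:

  H_0: rank C_0 − rank ∂_1 = 2 − 0 = 2, and there is no ∂_1, so H_0 ≅ Z^2.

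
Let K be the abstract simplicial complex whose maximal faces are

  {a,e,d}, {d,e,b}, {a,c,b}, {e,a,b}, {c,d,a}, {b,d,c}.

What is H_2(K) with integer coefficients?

Take the total order a < b < c < d < e on the vertex set. Then K (dimension 2) consists of the simplices:

  0-simplices (5): a, b, c, d, e
  1-simplices (9): ab, ac, ad, ae, bc, bd, be, cd, de
  2-simplices (6): abc, abe, acd, ade, bcd, bde

giving chain groups C_0 ≅ Z^5, C_1 ≅ Z^9, C_2 ≅ Z^6.

The boundary map ∂_1: C_1 → C_0 maps an edge to its endpoints' difference, ∂[p,q] = q − p. For instance
  ∂cd = d − c.
The 5×9 boundary matrix has rank 4 and Smith normal form diag(1,1,1,1).

Boundary ∂_2: C_2 → C_1 acts by ∂[p,q,r] = [q,r] − [p,r] + [p,q]. For instance
  ∂acd = cd − ad + ac,
  ∂bde = de − be + bd.
The 9×6 boundary matrix has rank 5 and Smith normal form diag(1,1,1,1,1).

Now H_k = ker ∂_k / im ∂_{k+1}, so:

  H_2: rank ker ∂_2 − rank ∂_3 = (6 − 5) − 0 = 1, and there is no ∂_3, so H_2 ≅ Z.

(K is a triangulation of the 2-sphere S^2.)

H_2 = Z.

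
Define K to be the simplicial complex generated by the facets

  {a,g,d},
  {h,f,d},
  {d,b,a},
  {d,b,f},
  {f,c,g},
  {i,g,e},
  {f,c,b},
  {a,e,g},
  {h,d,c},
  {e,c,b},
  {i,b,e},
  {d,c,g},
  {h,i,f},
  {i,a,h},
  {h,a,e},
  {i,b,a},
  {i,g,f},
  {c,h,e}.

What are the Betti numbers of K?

Take the total order a < b < c < d < e < f < g < h < i on the vertex set. Then K (dimension 2) consists of the simplices:

  0-simplices (9): a, b, c, d, e, f, g, h, i
  1-simplices (27): ab, ad, ae, ag, ah, ai, bc, bd, be, bf, bi, cd, ce, cf, cg, ch, df, dg, dh, eg, eh, ei, fg, fh, fi, gi, hi
  2-simplices (18): abd, abi, adg, aeg, aeh, ahi, bce, bcf, bdf, bei, cdg, cdh, ceh, cfg, dfh, egi, fgi, fhi

so the chain groups are C_0 ≅ Z^9, C_1 ≅ Z^27, C_2 ≅ Z^18.

∂_1: C_1 → C_0 sends each edge [p,q] (with p < q) to q − p.
This gives a 9×27 integer matrix of rank 8; reducing to Smith normal form yields diagonal entries (1,1,1,1,1,1,1,1).

Boundary ∂_2: C_2 → C_1 sends each 2-simplex [p,q,r] to [q,r] − [p,r] + [p,q]. For instance
  ∂ahi = hi − ai + ah,
  ∂bei = ei − bi + be.
The 27×18 boundary matrix has rank 18 and Smith normal form diag(1,1,1,1,1,1,1,1,1,1,1,1,1,1,1,1,1,2).

Reading off H_k = ker ∂_k / im ∂_{k+1}:

  H_0: rank C_0 − rank ∂_1 = 9 − 8 = 1, and the invariant factors of ∂_1 are all 1, so H_0 = Z.
  H_1: rank ker ∂_1 − rank ∂_2 = (27 − 8) − 18 = 1, and ∂_2 has invariant factor 2 > 1, so H_1 = Z ⊕ Z_2.
  H_2: rank ker ∂_2 − rank ∂_3 = (18 − 18) − 0 = 0, and there is no ∂_3, so H_2 = 0.

As a check, the Euler characteristic is 9 − 27 + 18 = 0, which agrees with 1 − 1 + 0 = 0.

Hence the Betti numbers are b_0 = 1, b_1 = 1, b_2 = 0.

b_0 = 1, b_1 = 1, b_2 = 0.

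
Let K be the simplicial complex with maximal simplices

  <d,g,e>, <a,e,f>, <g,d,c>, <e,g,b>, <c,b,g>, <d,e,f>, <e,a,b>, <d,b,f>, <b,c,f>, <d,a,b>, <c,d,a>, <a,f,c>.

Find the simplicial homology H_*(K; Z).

H_0 = Z,  H_1 = Z/2,  H_2 = 0.

Take the total order a < b < c < d < e < f < g on the vertex set. Then K (dimension 2) consists of the simplices:

  0-simplices (7): a, b, c, d, e, f, g
  1-simplices (18): ab, ac, ad, ae, af, bc, bd, be, bf, bg, cd, cf, cg, de, df, dg, ef, eg
  2-simplices (12): abd, abe, acd, acf, aef, bcf, bcg, bdf, beg, cdg, def, deg

so the chain groups are C_0 ≅ Z^7, C_1 ≅ Z^18, C_2 ≅ Z^12.

The boundary map ∂_1: C_1 → C_0 sends each edge [p,q] (with p < q) to q − p.
The 7×18 boundary matrix has rank 6 and Smith normal form diag(1,1,1,1,1,1).

Boundary ∂_2: C_2 → C_1 sends each 2-simplex [p,q,r] to [q,r] − [p,r] + [p,q]. For instance
  ∂abe = be − ae + ab,
  ∂cdg = dg − cg + cd.
The resulting 18×12 matrix has rank 12, and its Smith normal form has invariant factors (1,1,1,1,1,1,1,1,1,1,1,2).

Computing H_k = (kernel of ∂_k) / (image of ∂_{k+1}):

  H_0: rank C_0 − rank ∂_1 = 7 − 6 = 1, and the invariant factors of ∂_1 are all 1, so H_0 ≅ Z.
  H_1: rank ker ∂_1 − rank ∂_2 = (18 − 6) − 12 = 0, and ∂_2 has invariant factor 2 > 1, so H_1 ≅ Z/2.
  H_2: rank ker ∂_2 − rank ∂_3 = (12 − 12) − 0 = 0, and there is no ∂_3, so H_2 ≅ 0.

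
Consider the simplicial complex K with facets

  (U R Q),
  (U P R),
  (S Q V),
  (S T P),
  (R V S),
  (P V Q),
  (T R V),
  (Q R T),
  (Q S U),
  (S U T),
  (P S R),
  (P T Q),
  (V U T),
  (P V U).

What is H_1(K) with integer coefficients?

H_1 = Z^2.

Order the vertices as P < Q < R < S < T < U < V. Listing each simplex with vertices in this order, K has dimension 2 with simplices:

  0-simplices (7): P, Q, R, S, T, U, V
  1-simplices (21): PQ, PR, PS, PT, PU, PV, QR, QS, QT, QU, QV, RS, RT, RU, RV, ST, SU, SV, TU, TV, UV
  2-simplices (14): PQT, PQV, PRS, PRU, PST, PUV, QRT, QRU, QSU, QSV, RSV, RTV, STU, TUV

giving chain groups C_0 ≅ Z^7, C_1 ≅ Z^21, C_2 ≅ Z^14.

Boundary ∂_1: C_1 → C_0 is given by ∂[p,q] = [q] − [p]. For instance
  ∂PR = R − P.
The resulting 7×21 matrix has rank 6, and its Smith normal form has invariant factors (1,1,1,1,1,1).

Boundary ∂_2: C_2 → C_1 sends each 2-simplex [p,q,r] to [q,r] − [p,r] + [p,q]. For instance
  ∂RTV = TV − RV + RT,
  ∂PUV = UV − PV + PU.
The 21×14 boundary matrix has rank 13 and Smith normal form diag(1,1,1,1,1,1,1,1,1,1,1,1,1).

Computing H_k = (kernel of ∂_k) / (image of ∂_{k+1}):

  H_1: rank ker ∂_1 − rank ∂_2 = (21 − 6) − 13 = 2, and the invariant factors of ∂_2 are all 1, so H_1 ≅ Z^2.

(K is a triangulation of the torus T^2.)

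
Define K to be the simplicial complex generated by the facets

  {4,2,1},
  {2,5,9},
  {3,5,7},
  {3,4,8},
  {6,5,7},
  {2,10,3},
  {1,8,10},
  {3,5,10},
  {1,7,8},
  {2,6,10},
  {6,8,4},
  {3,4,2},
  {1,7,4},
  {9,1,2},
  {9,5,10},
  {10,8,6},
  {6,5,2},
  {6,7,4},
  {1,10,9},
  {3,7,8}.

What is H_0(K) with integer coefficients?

Take the total order 1 < 2 < 3 < 4 < 5 < 6 < 7 < 8 < 9 < 10 on the vertex set. Then K (dimension 2) consists of the simplices:

  0-simplices (10): [1], [2], [3], [4], [5], [6], [7], [8], [9], [10]
  1-simplices (30): (30 of them)
  2-simplices (20): (20 of them)

giving chain groups C_0 ≅ Z^10, C_1 ≅ Z^30, C_2 ≅ Z^20.

Boundary ∂_1: C_1 → C_0 is given by ∂[p,q] = [q] − [p].
The resulting 10×30 matrix has rank 9, and its Smith normal form has invariant factors (1,1,1,1,1,1,1,1,1).

Boundary ∂_2: C_2 → C_1 maps a triangle to the signed sum of its edges. For instance
  ∂[2,6,10] = [6,10] − [2,10] + [2,6],
  ∂[3,7,8] = [7,8] − [3,8] + [3,7].
As a 30×20 matrix over Z this has rank 20, with invariant factors (1,1,1,1,1,1,1,1,1,1,1,1,1,1,1,1,1,1,1,2).

Computing H_k = (kernel of ∂_k) / (image of ∂_{k+1}):

  H_0: rank C_0 − rank ∂_1 = 10 − 9 = 1, and the invariant factors of ∂_1 are all 1, so H_0 = Z.

H_0 = Z.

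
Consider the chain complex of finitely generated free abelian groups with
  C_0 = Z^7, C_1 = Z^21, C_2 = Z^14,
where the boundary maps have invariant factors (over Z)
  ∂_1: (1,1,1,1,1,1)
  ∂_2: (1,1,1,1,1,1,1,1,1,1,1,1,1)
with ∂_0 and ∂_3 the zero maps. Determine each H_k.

H_0: b_0 = 7 − 0 − 6 = 1; torsion from ∂_1 factors > 1: none. So H_0 ≅ Z.
H_1: b_1 = 21 − 6 − 13 = 2; torsion from ∂_2 factors > 1: none. So H_1 ≅ Z^2.
H_2: b_2 = 14 − 13 − 0 = 1; torsion from ∂_3 factors > 1: none. So H_2 ≅ Z.

H_0 ≅ Z,  H_1 ≅ Z^2,  H_2 ≅ Z.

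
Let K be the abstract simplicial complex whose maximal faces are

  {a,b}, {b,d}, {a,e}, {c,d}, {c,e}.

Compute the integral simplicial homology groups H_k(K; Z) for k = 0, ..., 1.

We work with the vertex ordering a < b < c < d < e. The simplices of K, each written with vertices in increasing order, are:

  0-simplices (5): a, b, c, d, e
  1-simplices (5): ab, ae, bd, cd, ce

Hence C_0 ≅ Z^5, C_1 ≅ Z^5.

∂_1: C_1 → C_0 sends each edge [p,q] (with p < q) to q − p.
The 5×5 boundary matrix has rank 4 and Smith normal form diag(1,1,1,1).

From H_k ≅ ker(∂_k) / im(∂_{k+1}) we obtain:

  H_0: rank C_0 − rank ∂_1 = 5 − 4 = 1, and the invariant factors of ∂_1 are all 1, so H_0 ≅ Z.
  H_1: rank ker ∂_1 − rank ∂_2 = (5 − 4) − 0 = 1, and there is no ∂_2, so H_1 ≅ Z.

As a check, the Euler characteristic is 5 − 5 = 0, which agrees with 1 − 1 = 0.
(K is a triangulation of the circle S^1.)

H_0 ≅ Z,  H_1 ≅ Z.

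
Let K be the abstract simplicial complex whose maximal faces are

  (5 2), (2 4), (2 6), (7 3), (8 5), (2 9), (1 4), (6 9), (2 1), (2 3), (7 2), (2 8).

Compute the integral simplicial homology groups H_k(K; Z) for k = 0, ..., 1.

H_0 = Z,  H_1 = Z^4.

Fix the vertex order 1 < 2 < 3 < 4 < 5 < 6 < 7 < 8 < 9 and write every simplex with vertices in increasing order. Then dim K = 1 and the simplices of K are:

  0-simplices (9): [1], [2], [3], [4], [5], [6], [7], [8], [9]
  1-simplices (12): [1,2], [1,4], [2,3], [2,4], [2,5], [2,6], [2,7], [2,8], [2,9], [3,7], [5,8], [6,9]

Hence C_0 ≅ Z^9, C_1 ≅ Z^12.

Boundary ∂_1: C_1 → C_0 maps an edge to its endpoints' difference, ∂[p,q] = q − p.
The resulting 9×12 matrix has rank 8, and its Smith normal form has invariant factors (1,1,1,1,1,1,1,1).

Now H_k = ker ∂_k / im ∂_{k+1}, so:

  H_0: rank C_0 − rank ∂_1 = 9 − 8 = 1, and the invariant factors of ∂_1 are all 1, so H_0 ≅ Z.
  H_1: rank ker ∂_1 − rank ∂_2 = (12 − 8) − 0 = 4, and there is no ∂_2, so H_1 ≅ Z^4.

(K is a triangulation of a wedge of 4 circles.)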